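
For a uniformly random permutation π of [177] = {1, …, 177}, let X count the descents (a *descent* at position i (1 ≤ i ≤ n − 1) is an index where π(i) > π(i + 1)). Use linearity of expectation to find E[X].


Write X = Σ X_I over i = 1, …, 176, with X_I the indicator of one descent.
There are 176 indicators.
For each fixed i, the pair (π(i), π(i+1)) is a uniformly random ordered pair of distinct values from {1, …, 177}; by symmetry P[π(i) > π(i+1)] = 1/2.
By linearity: E[X] = 176 · (1/2) = (177 − 1) · (1/2) = 88 ≈ 88.000.

E[X] = 88 = 88.000.


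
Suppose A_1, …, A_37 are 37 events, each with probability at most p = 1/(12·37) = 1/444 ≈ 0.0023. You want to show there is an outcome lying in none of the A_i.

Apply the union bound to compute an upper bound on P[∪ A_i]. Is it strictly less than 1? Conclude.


Union bound: P[∪_{i=1}^{37} A_i] ≤ Σ_i P[A_i] ≤ 37·p = 37·(1/444) = 1/12.
Numerically: 1/12 ≈ 0.0833.
Is 1/12 < 1? YES.
Since P[∪ A_i] ≤ 1/12 < 1, the complement has P[∩ A_i^c] ≥ 1 − 1/12 = 11/12 > 0, so some outcome avoids every A_i.

37·p = 1/12 ≈ 0.0833; existence CERTIFIED by the union bound.


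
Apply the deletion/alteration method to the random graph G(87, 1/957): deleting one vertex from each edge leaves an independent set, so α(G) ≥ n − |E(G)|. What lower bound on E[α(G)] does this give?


E[|E(G)|] = C(87, 2)·p = 3741 · (1/957) = 43/11.
E[α(G)] ≥ n − E[|E(G)|] = 87 − 43/11 = 914/11.
Numerically: ≈ 83.09091.
(This is only a lower bound; the true E[α(G)] may be larger.)

E[α(G)] ≥ 914/11 ≈ 83.09091.


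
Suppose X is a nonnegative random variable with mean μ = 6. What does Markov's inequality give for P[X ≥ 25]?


μ = E[X] = 6, a = 25.
Markov: P[X ≥ 25] ≤ μ/a = (6)/25 = 6/25.
Numerically: ≈ 0.2400.
(Since a = 25 > μ = 6.0000, the bound 6/25 is < 1 and informative.)

P[X ≥ 25] ≤ 6/25 ≈ 0.2400.


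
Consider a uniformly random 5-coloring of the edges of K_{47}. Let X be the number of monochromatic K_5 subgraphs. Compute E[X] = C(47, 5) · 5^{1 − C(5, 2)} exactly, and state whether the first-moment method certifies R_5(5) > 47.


E[X] = C(47, 5) · 5^{1 − 10} = 1533939 · 5^{−9} = 1533939/1953125.
As a reduced fraction: E[X] = 1533939/1953125 ≈ 0.78538.
Is E[X] < 1? YES.
Since E[X] < 1, there exists a 5-coloring of K_{47} with no monochromatic K_5; hence R_5(5) > 47.

E[X] = 1533939/1953125 ≈ 0.78538; E[X] < 1, so R_5(5) > 47.


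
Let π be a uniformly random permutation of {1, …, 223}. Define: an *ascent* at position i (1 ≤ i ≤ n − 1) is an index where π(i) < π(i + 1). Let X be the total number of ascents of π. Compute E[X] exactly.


Write X = Σ X_I over i = 1, …, 222, with X_I the indicator of one ascent.
There are 222 indicators.
For each fixed i, the pair (π(i), π(i+1)) is a uniformly random ordered pair of distinct values from {1, …, 223}; by symmetry P[π(i) < π(i+1)] = 1/2.
By linearity: E[X] = 222 · (1/2) = (223 − 1) · (1/2) = 111 ≈ 111.00000.

E[X] = 111 = 111.00000.


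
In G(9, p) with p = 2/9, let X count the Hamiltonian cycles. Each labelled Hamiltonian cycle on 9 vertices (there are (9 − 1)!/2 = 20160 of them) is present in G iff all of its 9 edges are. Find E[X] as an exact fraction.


K_9 has (9 − 1)!/2 = 20160 labelled Hamiltonian cycles.
For each such Hamiltonian cycle H, let X_H = 1 if all 9 edges of H are present in G. Then P[X_H = 1] = p^{9} = (2/9)^{9} = 512/387420489.
By linearity of expectation: E[X] = Σ_H E[X_H] = 20160 · p^{9} = 20160 · 512/387420489 = 1146880/43046721.
Numerically: E[X] ≈ 0.0266.

E[X] = 20160 · (2/9)^{9} = 1146880/43046721 ≈ 0.0266.


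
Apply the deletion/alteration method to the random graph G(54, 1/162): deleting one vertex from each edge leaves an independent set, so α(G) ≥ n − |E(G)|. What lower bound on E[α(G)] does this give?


E[|E(G)|] = C(54, 2)·p = 1431 · (1/162) = 53/6.
E[α(G)] ≥ n − E[|E(G)|] = 54 − 53/6 = 271/6.
Numerically: ≈ 45.16667.
(This is only a lower bound; the true E[α(G)] may be larger.)

E[α(G)] ≥ 271/6 ≈ 45.16667.


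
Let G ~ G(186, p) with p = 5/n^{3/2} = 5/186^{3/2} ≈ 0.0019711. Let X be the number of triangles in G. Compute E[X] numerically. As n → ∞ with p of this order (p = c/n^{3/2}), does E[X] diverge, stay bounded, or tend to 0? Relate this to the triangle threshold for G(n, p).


Number of potential triangles: C(186, 3) = 1055240.
Each occurs with probability p³ ≈ (0.0019711)³ ≈ 7.6577602e-09.
By linearity: E[X] = C(186, 3)·p³ ≈ 1055240 · 7.6577602e-09 ≈ 0.00808.
Since α = 3/2 > 1, p = c/n^{3/2} = o(1/n) is below the triangle threshold p ~ 1/n. Asymptotically E[X] ~ (c³/6)·n^{3(1−α)} = (5³/6)·n^{-1.5} → 0, so by Markov's inequality G has no triangles w.h.p.

E[X] ≈ 0.00808; in regime p = Θ(1/n^{3/2}) E[X] tends to 0 (below the triangle threshold p ~ 1/n).


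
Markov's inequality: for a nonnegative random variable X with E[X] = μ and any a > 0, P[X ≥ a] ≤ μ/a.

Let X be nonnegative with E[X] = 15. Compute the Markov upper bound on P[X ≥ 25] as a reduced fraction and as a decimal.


μ = E[X] = 15, a = 25.
Markov: P[X ≥ 25] ≤ μ/a = (15)/25 = 3/5.
Numerically: ≈ 0.600000.
(Since a = 25 > μ = 15.000000, the bound 3/5 is < 1 and informative.)

P[X ≥ 25] ≤ 3/5 ≈ 0.600000.


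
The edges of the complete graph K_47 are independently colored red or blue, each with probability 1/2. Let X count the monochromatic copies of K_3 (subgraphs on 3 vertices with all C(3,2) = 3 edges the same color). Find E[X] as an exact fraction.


Let X = Σ_S X_S over the C(47, 3) = 16215 subsets S of size 3, where X_S = 1 if the K_3 on S is monochromatic.
For a fixed S, the K_3 on S has C(3, 2) = 3 edges. P[all 3 edges red] = (1/2)^3, and likewise for blue, so P[monochromatic] = 2·(1/2)^3 = 2^{1 − 3} = 1/4.
By linearity of expectation: E[X] = C(47, 3) · 2^{1 − 3} = 16215 · 1/4 = 16215/4.
Numerically: E[X] ≈ 4053.750.

E[X] = C(47,3)·2^(1−C(3,2)) = 16215/4 ≈ 4053.750.


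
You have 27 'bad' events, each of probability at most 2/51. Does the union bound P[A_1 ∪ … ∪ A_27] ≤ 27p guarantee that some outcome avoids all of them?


Union bound: P[∪_{i=1}^{27} A_i] ≤ Σ_i P[A_i] ≤ 27·p = 27·(2/51) = 18/17.
Numerically: 18/17 ≈ 1.0588235.
Is 18/17 < 1? NO.
Since the bound 18/17 is ≥ 1, the union bound is uninformative here; it does NOT by itself certify existence.

27·p = 18/17 ≈ 1.0588235; existence NOT certified by the union bound.


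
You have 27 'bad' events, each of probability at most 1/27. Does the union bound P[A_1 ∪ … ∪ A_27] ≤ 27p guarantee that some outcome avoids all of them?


Union bound: P[∪_{i=1}^{27} A_i] ≤ Σ_i P[A_i] ≤ 27·p = 27·(1/27) = 1.
Numerically: 1 ≈ 1.000000.
Is 1 < 1? NO.
Since the bound 1 is ≥ 1, the union bound is uninformative here; it does NOT by itself certify existence.

27·p = 1 ≈ 1.000000; existence NOT certified by the union bound.


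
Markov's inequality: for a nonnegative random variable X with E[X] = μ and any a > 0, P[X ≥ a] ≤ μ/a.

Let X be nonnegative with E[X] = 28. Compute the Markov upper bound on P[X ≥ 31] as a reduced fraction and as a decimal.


μ = E[X] = 28, a = 31.
Markov: P[X ≥ 31] ≤ μ/a = (28)/31 = 28/31.
Numerically: ≈ 0.9032.
(Since a = 31 > μ = 28.0000, the bound 28/31 is < 1 and informative.)

P[X ≥ 31] ≤ 28/31 ≈ 0.9032.


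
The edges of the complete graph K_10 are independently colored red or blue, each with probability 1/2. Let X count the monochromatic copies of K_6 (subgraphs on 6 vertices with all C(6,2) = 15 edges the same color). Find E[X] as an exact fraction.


Let X = Σ_S X_S over the C(10, 6) = 210 subsets S of size 6, where X_S = 1 if the K_6 on S is monochromatic.
For a fixed S, the K_6 on S has C(6, 2) = 15 edges. P[all 15 edges red] = (1/2)^15, and likewise for blue, so P[monochromatic] = 2·(1/2)^15 = 2^{1 − 15} = 1/16384.
Summing: E[X] = C(10, 6) · 2^{1 − 15} = 210 · 1/16384 = 105/8192.
Numerically: E[X] ≈ 0.01282.

E[X] = C(10,6)·2^(1−C(6,2)) = 105/8192 ≈ 0.01282.


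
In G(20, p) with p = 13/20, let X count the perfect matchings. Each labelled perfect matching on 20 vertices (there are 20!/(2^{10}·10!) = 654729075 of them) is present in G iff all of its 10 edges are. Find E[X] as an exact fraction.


K_20 has 20!/(2^{10}·10!) = 654729075 labelled perfect matchings.
For each such perfect matching H, let X_H = 1 if all 10 edges of H are present in G. Then P[X_H = 1] = p^{10} = (13/20)^{10} = 137858491849/10240000000000.
By linearity of expectation: E[X] = Σ_H E[X_H] = 654729075 · p^{10} = 654729075 · 137858491849/10240000000000 = 3610398513967632387/409600000000.
Numerically: E[X] ≈ 8.8144e+06.

E[X] = 654729075 · (13/20)^{10} = 3610398513967632387/409600000000 ≈ 8.8144e+06.


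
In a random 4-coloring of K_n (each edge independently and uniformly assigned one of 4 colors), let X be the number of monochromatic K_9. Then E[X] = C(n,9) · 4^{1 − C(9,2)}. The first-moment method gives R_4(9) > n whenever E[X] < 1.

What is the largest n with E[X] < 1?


We need C(n, 9) · 4^{1 − 36} < 1, i.e. C(n, 9) < 4^{36 − 1} = 1180591620717411303424.
Check values of n near the boundary:
  n = 910: C(910, 9) = 1133378248346922788210; 1133378248346922788210 < 1180591620717411303424? YES
  n = 911: C(911, 9) = 1144686900492291197405; 1144686900492291197405 < 1180591620717411303424? YES
  n = 912: C(912, 9) = 1156095740032081475120; 1156095740032081475120 < 1180591620717411303424? YES
  n = 913: C(913, 9) = 1167605542753639808390; 1167605542753639808390 < 1180591620717411303424? YES
  n = 914: C(914, 9) = 1179217089587653905932; 1179217089587653905932 < 1180591620717411303424? YES
  n = 915: C(915, 9) = 1190931166636537885130; 1190931166636537885130 < 1180591620717411303424? NO
  n = 916: C(916, 9) = 1202748565202942340440; 1202748565202942340440 < 1180591620717411303424? NO
  n = 917: C(917, 9) = 1214670081818390006810; 1214670081818390006810 < 1180591620717411303424? NO
The largest n with C(n, 9) < 1180591620717411303424 is n = 914 (where E[X] = 294804272396913476483/295147905179352825856 ≈ 0.99884). Hence R_4(9) > 914, i.e. R_4(9) ≥ 915.

Largest n = 914; hence R_4(9) > 914.


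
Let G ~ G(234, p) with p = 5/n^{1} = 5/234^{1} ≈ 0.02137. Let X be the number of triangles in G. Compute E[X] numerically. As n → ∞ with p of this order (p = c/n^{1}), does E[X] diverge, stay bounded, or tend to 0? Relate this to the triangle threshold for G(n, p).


Number of potential triangles: C(234, 3) = 2108184.
Each occurs with probability p³ ≈ (0.02137)³ ≈ 9.755790e-06.
By linearity: E[X] = C(234, 3)·p³ ≈ 2108184 · 9.755790e-06 ≈ 20.5670.
Here α = 1, so p = 5/n is exactly at the triangle threshold p ~ 1/n. Asymptotically E[X] → c³/6 = 5³/6 = 125/6 ≈ 20.8333, a bounded constant. In this regime the triangle count is asymptotically Poisson(c³/6).

E[X] ≈ 20.5670; in regime p = Θ(1/n^{1}) E[X] stays bounded (at the triangle threshold p ~ 1/n).


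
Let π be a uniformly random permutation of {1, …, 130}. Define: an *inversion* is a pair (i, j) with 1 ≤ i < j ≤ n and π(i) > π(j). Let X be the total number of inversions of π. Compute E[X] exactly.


Write X = Σ X_I over the C(130, 2) = 8385 pairs i < j, with X_I the indicator of one inversion.
There are 8385 indicators.
For each fixed pair i < j, the values π(i) and π(j) are two distinct elements of {1, …, 130} in uniformly random order; by symmetry P[π(i) > π(j)] = 1/2.
By linearity: E[X] = 8385 · (1/2) = C(130, 2) · (1/2) = 8385/2 = 8385/2 ≈ 4192.500000.

E[X] = 8385/2 = 4192.500000.


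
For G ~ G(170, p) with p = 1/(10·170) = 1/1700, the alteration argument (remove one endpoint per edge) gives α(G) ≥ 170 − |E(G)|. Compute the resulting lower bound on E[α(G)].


E[|E(G)|] = C(170, 2)·p = 14365 · (1/1700) = 169/20.
E[α(G)] ≥ n − E[|E(G)|] = 170 − 169/20 = 3231/20.
Numerically: ≈ 161.5500.
(This is only a lower bound; the true E[α(G)] may be larger.)

E[α(G)] ≥ 3231/20 ≈ 161.5500.


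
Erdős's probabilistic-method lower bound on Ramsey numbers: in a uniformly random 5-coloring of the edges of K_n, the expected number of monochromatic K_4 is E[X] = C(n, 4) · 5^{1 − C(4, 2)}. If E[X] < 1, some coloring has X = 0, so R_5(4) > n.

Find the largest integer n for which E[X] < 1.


We need C(n, 4) · 5^{1 − 6} < 1, i.e. C(n, 4) < 5^{6 − 1} = 3125.
Check values of n near the boundary:
  n = 16: C(16, 4) = 1820; 1820 < 3125? YES
  n = 17: C(17, 4) = 2380; 2380 < 3125? YES
  n = 18: C(18, 4) = 3060; 3060 < 3125? YES
  n = 19: C(19, 4) = 3876; 3876 < 3125? NO
The largest n with C(n, 4) < 3125 is n = 18 (where E[X] = 612/625 ≈ 0.979). Hence R_5(4) > 18, i.e. R_5(4) ≥ 19.

Largest n = 18; hence R_5(4) > 18.


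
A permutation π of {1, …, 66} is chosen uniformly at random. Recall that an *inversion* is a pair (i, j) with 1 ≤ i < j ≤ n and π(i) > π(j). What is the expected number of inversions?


Write X = Σ X_I over the C(66, 2) = 2145 pairs i < j, with X_I the indicator of one inversion.
There are 2145 indicators.
For each fixed pair i < j, the values π(i) and π(j) are two distinct elements of {1, …, 66} in uniformly random order; by symmetry P[π(i) > π(j)] = 1/2.
By linearity: E[X] = 2145 · (1/2) = C(66, 2) · (1/2) = 2145/2 = 2145/2 ≈ 1072.500.

E[X] = 2145/2 = 1072.500.


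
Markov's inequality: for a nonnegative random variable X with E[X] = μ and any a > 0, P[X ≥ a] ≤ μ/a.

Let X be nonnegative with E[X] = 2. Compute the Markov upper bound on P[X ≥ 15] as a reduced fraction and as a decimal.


μ = E[X] = 2, a = 15.
Markov: P[X ≥ 15] ≤ μ/a = (2)/15 = 2/15.
Numerically: ≈ 0.1333.
(Since a = 15 > μ = 2.0000, the bound 2/15 is < 1 and informative.)

P[X ≥ 15] ≤ 2/15 ≈ 0.1333.


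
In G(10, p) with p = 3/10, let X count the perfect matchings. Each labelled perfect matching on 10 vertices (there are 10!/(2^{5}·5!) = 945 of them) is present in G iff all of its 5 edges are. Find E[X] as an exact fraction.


K_10 has 10!/(2^{5}·5!) = 945 labelled perfect matchings.
For each such perfect matching H, let X_H = 1 if all 5 edges of H are present in G. Then P[X_H = 1] = p^{5} = (3/10)^{5} = 243/100000.
By linearity of expectation: E[X] = Σ_H E[X_H] = 945 · p^{5} = 945 · 243/100000 = 45927/20000.
Numerically: E[X] ≈ 2.29635.

E[X] = 945 · (3/10)^{5} = 45927/20000 ≈ 2.29635.


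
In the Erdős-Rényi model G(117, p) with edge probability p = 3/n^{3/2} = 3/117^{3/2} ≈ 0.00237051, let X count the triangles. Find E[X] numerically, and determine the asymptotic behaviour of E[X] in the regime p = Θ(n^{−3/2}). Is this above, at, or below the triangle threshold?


Number of potential triangles: C(117, 3) = 260130.
Each occurs with probability p³ ≈ (0.00237051)³ ≈ 1.33207104e-08.
By linearity: E[X] = C(117, 3)·p³ ≈ 260130 · 1.33207104e-08 ≈ 0.003465.
Since α = 3/2 > 1, p = c/n^{3/2} = o(1/n) is below the triangle threshold p ~ 1/n. Asymptotically E[X] ~ (c³/6)·n^{3(1−α)} = (3³/6)·n^{-1.5} → 0, so by Markov's inequality G has no triangles w.h.p.

E[X] ≈ 0.003465; in regime p = Θ(1/n^{3/2}) E[X] tends to 0 (below the triangle threshold p ~ 1/n).


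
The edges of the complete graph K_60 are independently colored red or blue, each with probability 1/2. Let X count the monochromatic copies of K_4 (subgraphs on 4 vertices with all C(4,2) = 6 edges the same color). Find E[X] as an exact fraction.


Let X = Σ_S X_S over the C(60, 4) = 487635 subsets S of size 4, where X_S = 1 if the K_4 on S is monochromatic.
For a fixed S, the K_4 on S has C(4, 2) = 6 edges. P[all 6 edges red] = (1/2)^6, and likewise for blue, so P[monochromatic] = 2·(1/2)^6 = 2^{1 − 6} = 1/32.
Summing: E[X] = C(60, 4) · 2^{1 − 6} = 487635 · 1/32 = 487635/32.
Numerically: E[X] ≈ 15238.594.

E[X] = C(60,4)·2^(1−C(4,2)) = 487635/32 ≈ 15238.594.


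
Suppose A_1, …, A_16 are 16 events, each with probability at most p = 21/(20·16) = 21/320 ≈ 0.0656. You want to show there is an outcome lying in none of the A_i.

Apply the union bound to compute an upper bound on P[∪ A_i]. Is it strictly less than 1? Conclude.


Union bound: P[∪_{i=1}^{16} A_i] ≤ Σ_i P[A_i] ≤ 16·p = 16·(21/320) = 21/20.
Numerically: 21/20 ≈ 1.0500.
Is 21/20 < 1? NO.
Since the bound 21/20 is ≥ 1, the union bound is uninformative here; it does NOT by itself certify existence.

16·p = 21/20 ≈ 1.0500; existence NOT certified by the union bound.


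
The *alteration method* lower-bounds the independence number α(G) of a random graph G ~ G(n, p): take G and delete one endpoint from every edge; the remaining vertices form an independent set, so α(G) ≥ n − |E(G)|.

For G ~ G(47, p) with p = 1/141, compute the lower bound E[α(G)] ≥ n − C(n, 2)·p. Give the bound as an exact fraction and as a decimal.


E[|E(G)|] = C(47, 2)·p = 1081 · (1/141) = 23/3.
E[α(G)] ≥ n − E[|E(G)|] = 47 − 23/3 = 118/3.
Numerically: ≈ 39.333333.
(This is only a lower bound; the true E[α(G)] may be larger.)

E[α(G)] ≥ 118/3 ≈ 39.333333.


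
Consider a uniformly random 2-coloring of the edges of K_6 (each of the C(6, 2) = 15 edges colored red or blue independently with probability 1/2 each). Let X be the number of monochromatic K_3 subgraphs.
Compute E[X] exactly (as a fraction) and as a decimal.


Let X = Σ_S X_S over the C(6, 3) = 20 subsets S of size 3, where X_S = 1 if the K_3 on S is monochromatic.
For a fixed S, the K_3 on S has C(3, 2) = 3 edges. P[all 3 edges red] = (1/2)^3, and likewise for blue, so P[monochromatic] = 2·(1/2)^3 = 2^{1 − 3} = 1/4.
By linearity: E[X] = C(6, 3) · 2^{1 − 3} = 20 · 1/4 = 5.
Numerically: E[X] ≈ 5.000000.

E[X] = C(6,3)·2^(1−C(3,2)) = 5 ≈ 5.000000.


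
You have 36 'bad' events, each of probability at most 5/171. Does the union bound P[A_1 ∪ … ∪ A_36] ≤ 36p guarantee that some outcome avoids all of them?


Union bound: P[∪_{i=1}^{36} A_i] ≤ Σ_i P[A_i] ≤ 36·p = 36·(5/171) = 20/19.
Numerically: 20/19 ≈ 1.053.
Is 20/19 < 1? NO.
Since the bound 20/19 is ≥ 1, the union bound is uninformative here; it does NOT by itself certify existence.

36·p = 20/19 ≈ 1.053; existence NOT certified by the union bound.


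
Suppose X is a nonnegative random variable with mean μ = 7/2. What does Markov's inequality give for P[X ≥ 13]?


μ = E[X] = 7/2, a = 13.
Markov: P[X ≥ 13] ≤ μ/a = (7/2)/13 = 7/26.
Numerically: ≈ 0.269.
(Since a = 13 > μ = 3.500, the bound 7/26 is < 1 and informative.)

P[X ≥ 13] ≤ 7/26 ≈ 0.269.


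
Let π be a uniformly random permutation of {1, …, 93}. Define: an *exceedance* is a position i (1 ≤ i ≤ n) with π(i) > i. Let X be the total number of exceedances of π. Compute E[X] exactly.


Write X = Σ_{i=1}^{93} X_i, where X_i = 1_{π(i) > i}.
For each fixed i, π(i) is uniform over {1, …, 93} (marginal of a uniform permutation), so P[π(i) > i] = (n − i)/n. Summing: Σ_{i=1}^{93} (n − i)/n = (0 + 1 + … + 92)/93 = 93(93 − 1)/(2·93) = (93 − 1)/2.
Hence E[X] = Σ_{i=1}^{93} (93 − i)/93 = 46 ≈ 46.0000.

E[X] = 46 = 46.0000.


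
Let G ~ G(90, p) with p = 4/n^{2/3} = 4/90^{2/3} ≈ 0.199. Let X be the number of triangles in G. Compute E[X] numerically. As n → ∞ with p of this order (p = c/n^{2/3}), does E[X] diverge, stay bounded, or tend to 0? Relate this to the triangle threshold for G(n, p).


Number of potential triangles: C(90, 3) = 117480.
Each occurs with probability p³ ≈ (0.199)³ ≈ 7.90123e-03.
By linearity: E[X] = C(90, 3)·p³ ≈ 117480 · 7.90123e-03 ≈ 928.237.
Since α = 2/3 < 1, p = c/n^{2/3} ≫ 1/n is above the triangle threshold p ~ 1/n. Asymptotically E[X] ~ (c³/6)·n^{3(1−α)} = (4³/6)·n^{1} → ∞; triangles are abundant w.h.p.

E[X] ≈ 928.237; in regime p = Θ(1/n^{2/3}) E[X] diverges (above the triangle threshold p ~ 1/n).


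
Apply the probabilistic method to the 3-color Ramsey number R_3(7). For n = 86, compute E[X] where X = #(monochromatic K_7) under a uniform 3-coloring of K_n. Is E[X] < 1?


E[X] = C(86, 7) · 3^{1 − 21} = 5373200880 · 3^{−20} = 5373200880/3486784401.
As a reduced fraction: E[X] = 199007440/129140163 ≈ 1.54102.
Is E[X] < 1? NO.
Since E[X] ≥ 1, the first-moment bound is inconclusive at n = 86; it does NOT by itself certify R_3(7) > 86.

E[X] = 199007440/129140163 ≈ 1.54102; E[X] ≥ 1; first-moment method inconclusive here.


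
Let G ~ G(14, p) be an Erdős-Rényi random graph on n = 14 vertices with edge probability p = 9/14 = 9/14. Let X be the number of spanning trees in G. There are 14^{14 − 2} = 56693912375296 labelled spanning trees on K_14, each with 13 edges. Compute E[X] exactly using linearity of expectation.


K_14 has 14^{14 − 2} = 56693912375296 labelled spanning trees.
For each such spanning tree H, let X_H = 1 if all 13 edges of H are present in G. Then P[X_H = 1] = p^{13} = (9/14)^{13} = 2541865828329/793714773254144.
Summing the indicators: E[X] = Σ_H E[X_H] = 56693912375296 · p^{13} = 56693912375296 · 2541865828329/793714773254144 = 2541865828329/14.
Numerically: E[X] ≈ 1.816e+11.

E[X] = 56693912375296 · (9/14)^{13} = 2541865828329/14 ≈ 1.816e+11.


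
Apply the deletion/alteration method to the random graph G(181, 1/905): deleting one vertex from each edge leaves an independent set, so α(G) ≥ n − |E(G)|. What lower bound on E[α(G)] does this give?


E[|E(G)|] = C(181, 2)·p = 16290 · (1/905) = 18.
E[α(G)] ≥ n − E[|E(G)|] = 181 − 18 = 163.
Numerically: ≈ 163.00000.
(This is only a lower bound; the true E[α(G)] may be larger.)

E[α(G)] ≥ 163 ≈ 163.00000.


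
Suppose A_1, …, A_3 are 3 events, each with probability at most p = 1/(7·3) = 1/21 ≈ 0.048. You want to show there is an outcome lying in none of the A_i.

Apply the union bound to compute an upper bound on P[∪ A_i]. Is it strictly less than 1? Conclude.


Union bound: P[∪_{i=1}^{3} A_i] ≤ Σ_i P[A_i] ≤ 3·p = 3·(1/21) = 1/7.
Numerically: 1/7 ≈ 0.143.
Is 1/7 < 1? YES.
Since P[∪ A_i] ≤ 1/7 < 1, the complement has P[∩ A_i^c] ≥ 1 − 1/7 = 6/7 > 0, so some outcome avoids every A_i.

3·p = 1/7 ≈ 0.143; existence CERTIFIED by the union bound.


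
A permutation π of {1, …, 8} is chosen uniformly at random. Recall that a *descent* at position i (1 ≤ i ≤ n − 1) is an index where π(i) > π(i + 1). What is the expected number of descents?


Write X = Σ X_I over i = 1, …, 7, with X_I the indicator of one descent.
There are 7 indicators.
For each fixed i, the pair (π(i), π(i+1)) is a uniformly random ordered pair of distinct values from {1, …, 8}; by symmetry P[π(i) > π(i+1)] = 1/2.
By linearity: E[X] = 7 · (1/2) = (8 − 1) · (1/2) = 7/2 ≈ 3.500000.

E[X] = 7/2 = 3.500000.


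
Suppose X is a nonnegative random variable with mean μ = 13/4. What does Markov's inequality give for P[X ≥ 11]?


μ = E[X] = 13/4, a = 11.
Markov: P[X ≥ 11] ≤ μ/a = (13/4)/11 = 13/44.
Numerically: ≈ 0.295455.
(Since a = 11 > μ = 3.250000, the bound 13/44 is < 1 and informative.)

P[X ≥ 11] ≤ 13/44 ≈ 0.295455.


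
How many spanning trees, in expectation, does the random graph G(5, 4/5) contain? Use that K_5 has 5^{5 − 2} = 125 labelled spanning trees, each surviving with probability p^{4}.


K_5 has 5^{5 − 2} = 125 labelled spanning trees.
For each such spanning tree H, let X_H = 1 if all 4 edges of H are present in G. Then P[X_H = 1] = p^{4} = (4/5)^{4} = 256/625.
By linearity of expectation: E[X] = Σ_H E[X_H] = 125 · p^{4} = 125 · 256/625 = 256/5.
Numerically: E[X] ≈ 51.2.

E[X] = 125 · (4/5)^{4} = 256/5 ≈ 51.2.


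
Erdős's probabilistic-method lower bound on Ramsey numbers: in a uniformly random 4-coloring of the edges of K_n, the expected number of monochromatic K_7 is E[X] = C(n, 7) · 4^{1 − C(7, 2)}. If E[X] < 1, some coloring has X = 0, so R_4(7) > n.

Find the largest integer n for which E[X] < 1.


We need C(n, 7) · 4^{1 − 21} < 1, i.e. C(n, 7) < 4^{21 − 1} = 1099511627776.
Check values of n near the boundary:
  n = 178: C(178, 7) = 996867063280; 996867063280 < 1099511627776? YES
  n = 179: C(179, 7) = 1037437234460; 1037437234460 < 1099511627776? YES
  n = 180: C(180, 7) = 1079414463600; 1079414463600 < 1099511627776? YES
  n = 181: C(181, 7) = 1122839183400; 1122839183400 < 1099511627776? NO
The largest n with C(n, 7) < 1099511627776 is n = 180 (where E[X] = 67463403975/68719476736 ≈ 0.98172). Hence R_4(7) > 180, i.e. R_4(7) ≥ 181.

Largest n = 180; hence R_4(7) > 180.


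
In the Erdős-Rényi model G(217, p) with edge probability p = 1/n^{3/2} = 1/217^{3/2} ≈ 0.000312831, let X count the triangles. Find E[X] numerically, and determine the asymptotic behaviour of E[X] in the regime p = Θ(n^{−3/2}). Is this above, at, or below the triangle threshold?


Number of potential triangles: C(217, 3) = 1679580.
Each occurs with probability p³ ≈ (0.000312831)³ ≈ 3.06147839e-11.
By linearity: E[X] = C(217, 3)·p³ ≈ 1679580 · 3.06147839e-11 ≈ 0.000051.
Since α = 3/2 > 1, p = c/n^{3/2} = o(1/n) is below the triangle threshold p ~ 1/n. Asymptotically E[X] ~ (c³/6)·n^{3(1−α)} = (1³/6)·n^{-1.5} → 0, so by Markov's inequality G has no triangles w.h.p.

E[X] ≈ 0.000051; in regime p = Θ(1/n^{3/2}) E[X] tends to 0 (below the triangle threshold p ~ 1/n).


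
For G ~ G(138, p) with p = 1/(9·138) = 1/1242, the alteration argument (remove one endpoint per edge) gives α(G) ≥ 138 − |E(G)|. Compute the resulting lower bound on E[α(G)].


E[|E(G)|] = C(138, 2)·p = 9453 · (1/1242) = 137/18.
E[α(G)] ≥ n − E[|E(G)|] = 138 − 137/18 = 2347/18.
Numerically: ≈ 130.3889.
(This is only a lower bound; the true E[α(G)] may be larger.)

E[α(G)] ≥ 2347/18 ≈ 130.3889.


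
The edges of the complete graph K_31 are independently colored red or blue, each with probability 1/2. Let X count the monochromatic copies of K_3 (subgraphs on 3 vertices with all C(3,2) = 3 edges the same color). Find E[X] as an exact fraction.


Let X = Σ_S X_S over the C(31, 3) = 4495 subsets S of size 3, where X_S = 1 if the K_3 on S is monochromatic.
For a fixed S, the K_3 on S has C(3, 2) = 3 edges. P[all 3 edges red] = (1/2)^3, and likewise for blue, so P[monochromatic] = 2·(1/2)^3 = 2^{1 − 3} = 1/4.
By linearity of expectation: E[X] = C(31, 3) · 2^{1 − 3} = 4495 · 1/4 = 4495/4.
Numerically: E[X] ≈ 1123.7500.

E[X] = C(31,3)·2^(1−C(3,2)) = 4495/4 ≈ 1123.7500.


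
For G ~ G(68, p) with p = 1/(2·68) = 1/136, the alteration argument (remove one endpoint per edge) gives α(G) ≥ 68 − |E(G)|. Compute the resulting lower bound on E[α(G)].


E[|E(G)|] = C(68, 2)·p = 2278 · (1/136) = 67/4.
E[α(G)] ≥ n − E[|E(G)|] = 68 − 67/4 = 205/4.
Numerically: ≈ 51.2500.
(This is only a lower bound; the true E[α(G)] may be larger.)

E[α(G)] ≥ 205/4 ≈ 51.2500.


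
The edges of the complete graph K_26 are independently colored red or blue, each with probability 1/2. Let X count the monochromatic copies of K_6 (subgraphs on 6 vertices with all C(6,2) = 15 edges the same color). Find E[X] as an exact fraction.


Let X = Σ_S X_S over the C(26, 6) = 230230 subsets S of size 6, where X_S = 1 if the K_6 on S is monochromatic.
For a fixed S, the K_6 on S has C(6, 2) = 15 edges. P[all 15 edges red] = (1/2)^15, and likewise for blue, so P[monochromatic] = 2·(1/2)^15 = 2^{1 − 15} = 1/16384.
Summing: E[X] = C(26, 6) · 2^{1 − 15} = 230230 · 1/16384 = 115115/8192.
Numerically: E[X] ≈ 14.05212.

E[X] = C(26,6)·2^(1−C(6,2)) = 115115/8192 ≈ 14.05212.


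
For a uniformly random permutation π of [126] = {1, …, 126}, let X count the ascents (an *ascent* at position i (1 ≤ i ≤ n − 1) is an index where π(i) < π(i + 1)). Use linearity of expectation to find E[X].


Write X = Σ X_I over i = 1, …, 125, with X_I the indicator of one ascent.
There are 125 indicators.
For each fixed i, the pair (π(i), π(i+1)) is a uniformly random ordered pair of distinct values from {1, …, 126}; by symmetry P[π(i) < π(i+1)] = 1/2.
By linearity: E[X] = 125 · (1/2) = (126 − 1) · (1/2) = 125/2 ≈ 62.500.

E[X] = 125/2 = 62.500.


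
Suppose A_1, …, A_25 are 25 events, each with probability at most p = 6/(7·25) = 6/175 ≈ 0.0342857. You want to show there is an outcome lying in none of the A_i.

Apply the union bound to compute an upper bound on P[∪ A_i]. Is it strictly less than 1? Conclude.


Union bound: P[∪_{i=1}^{25} A_i] ≤ Σ_i P[A_i] ≤ 25·p = 25·(6/175) = 6/7.
Numerically: 6/7 ≈ 0.8571429.
Is 6/7 < 1? YES.
Since P[∪ A_i] ≤ 6/7 < 1, the complement has P[∩ A_i^c] ≥ 1 − 6/7 = 1/7 > 0, so some outcome avoids every A_i.

25·p = 6/7 ≈ 0.8571429; existence CERTIFIED by the union bound.


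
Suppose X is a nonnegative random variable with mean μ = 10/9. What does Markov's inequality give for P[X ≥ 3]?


μ = E[X] = 10/9, a = 3.
Markov: P[X ≥ 3] ≤ μ/a = (10/9)/3 = 10/27.
Numerically: ≈ 0.3704.
(Since a = 3 > μ = 1.1111, the bound 10/27 is < 1 and informative.)

P[X ≥ 3] ≤ 10/27 ≈ 0.3704.


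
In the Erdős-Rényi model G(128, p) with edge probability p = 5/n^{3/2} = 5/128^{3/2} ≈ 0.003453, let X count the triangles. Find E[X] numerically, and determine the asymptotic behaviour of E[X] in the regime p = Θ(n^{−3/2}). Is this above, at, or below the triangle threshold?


Number of potential triangles: C(128, 3) = 341376.
Each occurs with probability p³ ≈ (0.003453)³ ≈ 4.115903e-08.
By linearity: E[X] = C(128, 3)·p³ ≈ 341376 · 4.115903e-08 ≈ 0.0141.
Since α = 3/2 > 1, p = c/n^{3/2} = o(1/n) is below the triangle threshold p ~ 1/n. Asymptotically E[X] ~ (c³/6)·n^{3(1−α)} = (5³/6)·n^{-1.5} → 0, so by Markov's inequality G has no triangles w.h.p.

E[X] ≈ 0.0141; in regime p = Θ(1/n^{3/2}) E[X] tends to 0 (below the triangle threshold p ~ 1/n).


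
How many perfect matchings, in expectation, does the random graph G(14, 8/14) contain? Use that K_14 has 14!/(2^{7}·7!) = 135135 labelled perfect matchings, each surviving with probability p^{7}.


K_14 has 14!/(2^{7}·7!) = 135135 labelled perfect matchings.
For each such perfect matching H, let X_H = 1 if all 7 edges of H are present in G. Then P[X_H = 1] = p^{7} = (4/7)^{7} = 16384/823543.
By linearity of expectation: E[X] = Σ_H E[X_H] = 135135 · p^{7} = 135135 · 16384/823543 = 316293120/117649.
Numerically: E[X] ≈ 2.69e+03.

E[X] = 135135 · (4/7)^{7} = 316293120/117649 ≈ 2.69e+03.


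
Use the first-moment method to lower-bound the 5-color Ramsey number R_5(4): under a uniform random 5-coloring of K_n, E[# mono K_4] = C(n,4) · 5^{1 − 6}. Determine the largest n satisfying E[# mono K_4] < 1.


We need C(n, 4) · 5^{1 − 6} < 1, i.e. C(n, 4) < 5^{6 − 1} = 3125.
Check values of n near the boundary:
  n = 16: C(16, 4) = 1820; 1820 < 3125? YES
  n = 17: C(17, 4) = 2380; 2380 < 3125? YES
  n = 18: C(18, 4) = 3060; 3060 < 3125? YES
  n = 19: C(19, 4) = 3876; 3876 < 3125? NO
  n = 20: C(20, 4) = 4845; 4845 < 3125? NO
  n = 21: C(21, 4) = 5985; 5985 < 3125? NO
The largest n with C(n, 4) < 3125 is n = 18 (where E[X] = 612/625 ≈ 0.979). Hence R_5(4) > 18, i.e. R_5(4) ≥ 19.

Largest n = 18; hence R_5(4) > 18.


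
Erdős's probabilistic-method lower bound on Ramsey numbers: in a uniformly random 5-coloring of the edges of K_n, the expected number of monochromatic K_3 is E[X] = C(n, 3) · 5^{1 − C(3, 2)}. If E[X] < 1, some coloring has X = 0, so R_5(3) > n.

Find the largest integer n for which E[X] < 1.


We need C(n, 3) · 5^{1 − 3} < 1, i.e. C(n, 3) < 5^{3 − 1} = 25.
Check values of n near the boundary:
  n = 3: C(3, 3) = 1; 1 < 25? YES
  n = 4: C(4, 3) = 4; 4 < 25? YES
  n = 5: C(5, 3) = 10; 10 < 25? YES
  n = 6: C(6, 3) = 20; 20 < 25? YES
  n = 7: C(7, 3) = 35; 35 < 25? NO
The largest n with C(n, 3) < 25 is n = 6 (where E[X] = 4/5 ≈ 0.80000). Hence R_5(3) > 6, i.e. R_5(3) ≥ 7.

Largest n = 6; hence R_5(3) > 6.


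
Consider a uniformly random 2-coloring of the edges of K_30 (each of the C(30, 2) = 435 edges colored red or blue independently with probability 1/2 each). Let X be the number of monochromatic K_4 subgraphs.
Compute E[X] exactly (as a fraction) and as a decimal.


Let X = Σ_S X_S over the C(30, 4) = 27405 subsets S of size 4, where X_S = 1 if the K_4 on S is monochromatic.
For a fixed S, the K_4 on S has C(4, 2) = 6 edges. P[all 6 edges red] = (1/2)^6, and likewise for blue, so P[monochromatic] = 2·(1/2)^6 = 2^{1 − 6} = 1/32.
By linearity of expectation: E[X] = C(30, 4) · 2^{1 − 6} = 27405 · 1/32 = 27405/32.
Numerically: E[X] ≈ 856.406.

E[X] = C(30,4)·2^(1−C(4,2)) = 27405/32 ≈ 856.406.


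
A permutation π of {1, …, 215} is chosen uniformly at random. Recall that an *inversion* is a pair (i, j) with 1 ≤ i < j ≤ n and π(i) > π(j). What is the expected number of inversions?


Write X = Σ X_I over the C(215, 2) = 23005 pairs i < j, with X_I the indicator of one inversion.
There are 23005 indicators.
For each fixed pair i < j, the values π(i) and π(j) are two distinct elements of {1, …, 215} in uniformly random order; by symmetry P[π(i) > π(j)] = 1/2.
By linearity: E[X] = 23005 · (1/2) = C(215, 2) · (1/2) = 23005/2 = 23005/2 ≈ 11502.50000.

E[X] = 23005/2 = 11502.50000.


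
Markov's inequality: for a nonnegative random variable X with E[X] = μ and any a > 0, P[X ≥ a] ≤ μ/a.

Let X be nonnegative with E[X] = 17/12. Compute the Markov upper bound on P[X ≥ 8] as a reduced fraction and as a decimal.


μ = E[X] = 17/12, a = 8.
Markov: P[X ≥ 8] ≤ μ/a = (17/12)/8 = 17/96.
Numerically: ≈ 0.17708.
(Since a = 8 > μ = 1.41667, the bound 17/96 is < 1 and informative.)

P[X ≥ 8] ≤ 17/96 ≈ 0.17708.


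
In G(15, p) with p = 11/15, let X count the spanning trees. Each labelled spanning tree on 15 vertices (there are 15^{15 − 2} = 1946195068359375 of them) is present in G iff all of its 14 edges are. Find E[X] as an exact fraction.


K_15 has 15^{15 − 2} = 1946195068359375 labelled spanning trees.
For each such spanning tree H, let X_H = 1 if all 14 edges of H are present in G. Then P[X_H = 1] = p^{14} = (11/15)^{14} = 379749833583241/29192926025390625.
Summing the indicators: E[X] = Σ_H E[X_H] = 1946195068359375 · p^{14} = 1946195068359375 · 379749833583241/29192926025390625 = 379749833583241/15.
Numerically: E[X] ≈ 2.53e+13.

E[X] = 1946195068359375 · (11/15)^{14} = 379749833583241/15 ≈ 2.53e+13.


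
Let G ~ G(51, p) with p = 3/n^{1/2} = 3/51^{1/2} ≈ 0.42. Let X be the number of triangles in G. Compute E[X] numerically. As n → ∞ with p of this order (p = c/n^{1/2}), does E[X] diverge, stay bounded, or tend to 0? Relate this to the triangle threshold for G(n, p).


Number of potential triangles: C(51, 3) = 20825.
Each occurs with probability p³ ≈ (0.42)³ ≈ 7.41325e-02.
By linearity: E[X] = C(51, 3)·p³ ≈ 20825 · 7.41325e-02 ≈ 1543.809.
Since α = 1/2 < 1, p = c/n^{1/2} ≫ 1/n is above the triangle threshold p ~ 1/n. Asymptotically E[X] ~ (c³/6)·n^{3(1−α)} = (3³/6)·n^{1.5} → ∞; triangles are abundant w.h.p.

E[X] ≈ 1543.809; in regime p = Θ(1/n^{1/2}) E[X] diverges (above the triangle threshold p ~ 1/n).


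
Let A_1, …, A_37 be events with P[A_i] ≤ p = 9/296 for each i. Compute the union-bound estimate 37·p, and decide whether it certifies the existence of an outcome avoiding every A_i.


Union bound: P[∪_{i=1}^{37} A_i] ≤ Σ_i P[A_i] ≤ 37·p = 37·(9/296) = 9/8.
Numerically: 9/8 ≈ 1.1250.
Is 9/8 < 1? NO.
Since the bound 9/8 is ≥ 1, the union bound is uninformative here; it does NOT by itself certify existence.

37·p = 9/8 ≈ 1.1250; existence NOT certified by the union bound.


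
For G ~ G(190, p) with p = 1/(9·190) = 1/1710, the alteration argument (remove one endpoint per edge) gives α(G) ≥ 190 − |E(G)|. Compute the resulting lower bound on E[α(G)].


E[|E(G)|] = C(190, 2)·p = 17955 · (1/1710) = 21/2.
E[α(G)] ≥ n − E[|E(G)|] = 190 − 21/2 = 359/2.
Numerically: ≈ 179.50000.
(This is only a lower bound; the true E[α(G)] may be larger.)

E[α(G)] ≥ 359/2 ≈ 179.50000.


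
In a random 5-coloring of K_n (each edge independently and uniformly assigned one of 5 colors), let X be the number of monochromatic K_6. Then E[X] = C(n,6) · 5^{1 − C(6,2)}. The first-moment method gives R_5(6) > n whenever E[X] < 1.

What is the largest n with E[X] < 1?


We need C(n, 6) · 5^{1 − 15} < 1, i.e. C(n, 6) < 5^{15 − 1} = 6103515625.
Check values of n near the boundary:
  n = 125: C(125, 6) = 4690625500; 4690625500 < 6103515625? YES
  n = 126: C(126, 6) = 4925156775; 4925156775 < 6103515625? YES
  n = 127: C(127, 6) = 5169379425; 5169379425 < 6103515625? YES
  n = 128: C(128, 6) = 5423611200; 5423611200 < 6103515625? YES
  n = 129: C(129, 6) = 5688177600; 5688177600 < 6103515625? YES
  n = 130: C(130, 6) = 5963412000; 5963412000 < 6103515625? YES
  n = 131: C(131, 6) = 6249655776; 6249655776 < 6103515625? NO
  n = 132: C(132, 6) = 6547258432; 6547258432 < 6103515625? NO
The largest n with C(n, 6) < 6103515625 is n = 130 (where E[X] = 47707296/48828125 ≈ 0.9770454). Hence R_5(6) > 130, i.e. R_5(6) ≥ 131.

Largest n = 130; hence R_5(6) > 130.


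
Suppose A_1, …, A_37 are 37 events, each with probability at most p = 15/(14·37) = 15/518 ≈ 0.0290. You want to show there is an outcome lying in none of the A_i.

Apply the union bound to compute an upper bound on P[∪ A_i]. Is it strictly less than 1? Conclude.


Union bound: P[∪_{i=1}^{37} A_i] ≤ Σ_i P[A_i] ≤ 37·p = 37·(15/518) = 15/14.
Numerically: 15/14 ≈ 1.0714.
Is 15/14 < 1? NO.
Since the bound 15/14 is ≥ 1, the union bound is uninformative here; it does NOT by itself certify existence.

37·p = 15/14 ≈ 1.0714; existence NOT certified by the union bound.


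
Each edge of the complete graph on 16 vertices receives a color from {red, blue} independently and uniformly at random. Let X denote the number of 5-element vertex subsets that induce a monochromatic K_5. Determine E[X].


Let X = Σ_S X_S over the C(16, 5) = 4368 subsets S of size 5, where X_S = 1 if the K_5 on S is monochromatic.
For a fixed S, the K_5 on S has C(5, 2) = 10 edges. P[all 10 edges red] = (1/2)^10, and likewise for blue, so P[monochromatic] = 2·(1/2)^10 = 2^{1 − 10} = 1/512.
Summing: E[X] = C(16, 5) · 2^{1 − 10} = 4368 · 1/512 = 273/32.
Numerically: E[X] ≈ 8.5312.

E[X] = C(16,5)·2^(1−C(5,2)) = 273/32 ≈ 8.5312.


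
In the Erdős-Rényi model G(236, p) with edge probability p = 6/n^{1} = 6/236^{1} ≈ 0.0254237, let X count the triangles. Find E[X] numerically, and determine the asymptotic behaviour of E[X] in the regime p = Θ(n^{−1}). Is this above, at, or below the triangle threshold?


Number of potential triangles: C(236, 3) = 2162940.
Each occurs with probability p³ ≈ (0.0254237)³ ≈ 1.64330336e-05.
By linearity: E[X] = C(236, 3)·p³ ≈ 2162940 · 1.64330336e-05 ≈ 35.543666.
Here α = 1, so p = 6/n is exactly at the triangle threshold p ~ 1/n. Asymptotically E[X] → c³/6 = 6³/6 = 36 ≈ 36.000000, a bounded constant. In this regime the triangle count is asymptotically Poisson(c³/6).

E[X] ≈ 35.543666; in regime p = Θ(1/n^{1}) E[X] stays bounded (at the triangle threshold p ~ 1/n).


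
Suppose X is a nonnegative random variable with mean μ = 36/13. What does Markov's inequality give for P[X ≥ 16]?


μ = E[X] = 36/13, a = 16.
Markov: P[X ≥ 16] ≤ μ/a = (36/13)/16 = 9/52.
Numerically: ≈ 0.173.
(Since a = 16 > μ = 2.769, the bound 9/52 is < 1 and informative.)

P[X ≥ 16] ≤ 9/52 ≈ 0.173.


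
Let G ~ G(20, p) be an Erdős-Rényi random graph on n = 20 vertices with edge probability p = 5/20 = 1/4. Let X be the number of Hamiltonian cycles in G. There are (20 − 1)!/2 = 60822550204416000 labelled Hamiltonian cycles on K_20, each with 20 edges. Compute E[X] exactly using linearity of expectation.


K_20 has (20 − 1)!/2 = 60822550204416000 labelled Hamiltonian cycles.
For each such Hamiltonian cycle H, let X_H = 1 if all 20 edges of H are present in G. Then P[X_H = 1] = p^{20} = (1/4)^{20} = 1/1099511627776.
By linearity of expectation: E[X] = Σ_H E[X_H] = 60822550204416000 · p^{20} = 60822550204416000 · 1/1099511627776 = 1856156927625/33554432.
Numerically: E[X] ≈ 5.53e+04.

E[X] = 60822550204416000 · (1/4)^{20} = 1856156927625/33554432 ≈ 5.53e+04.
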